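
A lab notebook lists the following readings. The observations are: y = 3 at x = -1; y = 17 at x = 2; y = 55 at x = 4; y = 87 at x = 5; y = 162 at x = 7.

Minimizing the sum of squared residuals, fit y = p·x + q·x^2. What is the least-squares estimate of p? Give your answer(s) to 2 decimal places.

Sums needed: Σx·x = 95, Σx·x^2 = 539, Σx^2·x^2 = 3299.
For Mᵀy: Σx·y = 1820, Σx^2·y = 11064.
Normal equations: [[95, 539]; [539, 3299]]·[p, q]ᵀ = [1820, 11064]ᵀ.
Eliminating q: 3299·(row 1) − 539·(row 2) gives 22884·p = 3299·1820 − 539·11064 = 40684, so p = 10171/5721.
Then q = (11064 − 539·(10171/5721))/3299 = 17525/5721.

p = 1.78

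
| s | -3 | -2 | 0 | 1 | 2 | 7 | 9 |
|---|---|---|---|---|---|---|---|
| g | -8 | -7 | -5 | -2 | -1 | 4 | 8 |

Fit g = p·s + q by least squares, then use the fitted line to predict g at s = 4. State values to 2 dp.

ĝ = 1.03

Sums needed: Σs·s = 148, Σs = 14, Σ1 = 7.
Moment sums: Σs·g = 134, Σg = -11.
Normal equations: [[148, 14]; [14, 7]]·[p, q]ᵀ = [134, -11]ᵀ.
Eliminating q: 7·(row 1) − 14·(row 2) gives 840·p = 7·134 − 14·(-11) = 1092, so p = 13/10.
Then q = ((-11) − 14·(13/10))/7 = -146/35.
At s = 4: ĝ = (13/10)·(4) + (-146/35)·(1) = 36/35.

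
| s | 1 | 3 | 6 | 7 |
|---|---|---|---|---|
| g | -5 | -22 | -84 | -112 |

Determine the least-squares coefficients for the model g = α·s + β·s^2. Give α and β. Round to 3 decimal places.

α = -1.382, β = -2.091

From the data, Σs·s = 95, Σs·s^2 = 587, Σs^2·s^2 = 3779.
Moment sums: Σs·g = -1359, Σs^2·g = -8715.
AᵀA·[α, β]ᵀ = Aᵀg becomes [[95, 587]; [587, 3779]]·[α, β]ᵀ = [-1359, -8715]ᵀ.
Δ = 95·3779 − 587² = 14436.
α = ((-1359)·3779 − 587·(-8715))/14436 = -1663/1203; β = (95·(-8715) − 587·(-1359))/14436 = -2516/1203.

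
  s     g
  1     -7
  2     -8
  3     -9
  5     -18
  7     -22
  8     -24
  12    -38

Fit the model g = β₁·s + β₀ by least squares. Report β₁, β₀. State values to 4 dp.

β₁ = -2.8758, β₀ = -2.3885

Entries of AᵀA: Σs·s = 296, Σs = 38, Σ1 = 7.
And Σs·g = -942, Σg = -126.
Normal equations: [[296, 38]; [38, 7]]·[β₁, β₀]ᵀ = [-942, -126]ᵀ.
Δ = 296·7 − 38² = 628.
β₁ = ((-942)·7 − 38·(-126))/628 = -903/314; β₀ = (296·(-126) − 38·(-942))/628 = -375/157.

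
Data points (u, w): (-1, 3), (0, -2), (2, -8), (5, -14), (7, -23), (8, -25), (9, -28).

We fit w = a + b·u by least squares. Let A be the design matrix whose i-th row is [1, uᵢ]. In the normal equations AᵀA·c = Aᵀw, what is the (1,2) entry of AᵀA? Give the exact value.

30

Row 1 ↔ basis 1, column 2 ↔ basis u, so (AᵀA)_{1,2} = Σᵢ u = (1)·(-1) + (1)·(0) + (1)·(2) + (1)·(5) + (1)·(7) + (1)·(8) + (1)·(9) = 30.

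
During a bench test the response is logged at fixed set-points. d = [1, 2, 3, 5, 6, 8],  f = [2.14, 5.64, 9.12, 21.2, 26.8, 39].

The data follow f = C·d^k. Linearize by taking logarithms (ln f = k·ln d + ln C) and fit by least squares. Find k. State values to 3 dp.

Taking logs, ln f = k·ln d + ln C, so regress ln f on ln d.
Over the data: Σln d = 7.2724, Σ(ln d)² = 11.8122, Σln f = 14.7071, Σln d·ln f = 22.0529.
Normal system: [[11.8122, 7.2724]; [7.2724, 6]]·[k, ln C]ᵀ = [22.0529, 14.7071]ᵀ.
Slope k = (n·Σln d·ln f − Σln d·Σln f)/(n·Σ(ln d)² − (Σln d)²) = (6·22.0529 − 7.2724·14.7071)/17.9853 = 1.41013; ln C = (Σln f − k·Σln d)/n = 0.74202.

k = 1.410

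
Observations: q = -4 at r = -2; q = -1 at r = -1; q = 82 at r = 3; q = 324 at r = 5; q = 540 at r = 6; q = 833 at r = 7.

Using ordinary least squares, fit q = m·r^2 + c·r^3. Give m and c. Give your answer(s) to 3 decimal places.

Compute the Gram sums: Σr^2·r^2 = 4420, Σr^2·r^3 = 27918, Σr^3·r^3 = 180724.
Moment sums: Σr^2·q = 69078, Σr^3·q = 445106.
Normal equations: [[4420, 27918]; [27918, 180724]]·[m, c]ᵀ = [69078, 445106]ᵀ.
Δ = 4420·180724 − 27918² = 19385356.
m = (69078·180724 − 27918·445106)/19385356 = 14395791/4846339; c = (4420·445106 − 27918·69078)/19385356 = 9712229/4846339.

m = 2.970, c = 2.004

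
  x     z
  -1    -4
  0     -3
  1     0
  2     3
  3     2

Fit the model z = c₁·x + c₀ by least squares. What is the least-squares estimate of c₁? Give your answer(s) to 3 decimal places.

c₁ = 1.800

Sums needed: Σx·x = 15, Σx = 5, Σ1 = 5.
And Σx·z = 16, Σz = -2.
Eliminating c₀: 5·(row 1) − 5·(row 2) gives 50·c₁ = 5·16 − 5·(-2) = 90, so c₁ = 9/5.
Then c₀ = ((-2) − 5·(9/5))/5 = -11/5.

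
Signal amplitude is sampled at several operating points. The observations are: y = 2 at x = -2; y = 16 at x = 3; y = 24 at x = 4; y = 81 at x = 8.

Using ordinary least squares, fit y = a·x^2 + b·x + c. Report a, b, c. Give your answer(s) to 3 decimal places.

The normal equations are: 4449·a + 595·b + 93·c = 5720;  595·a + 93·b + 13·c = 788;  93·a + 13·b + 4·c = 123.
(Σx^2·x^2 = 4449, Σx^2·x = 595, Σx^2 = 93, Σx·x = 93, Σx = 13, Σ1 = 4, Σx^2·y = 5720, Σx·y = 788, Σy = 123.)
Inverting the 3×3 Gram matrix, [a, b, c]ᵀ = [12599/12140, 20197/12140, 7369/6070]ᵀ.

a = 1.038, b = 1.664, c = 1.214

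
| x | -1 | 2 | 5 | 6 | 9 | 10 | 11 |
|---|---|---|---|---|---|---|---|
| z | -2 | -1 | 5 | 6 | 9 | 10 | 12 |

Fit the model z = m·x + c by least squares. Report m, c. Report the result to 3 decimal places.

m = 1.207, c = -1.670

Sums needed: Σx·x = 368, Σx = 42, Σ1 = 7.
Right-hand side: Σx·z = 374, Σz = 39.
Δ = 368·7 − 42² = 812.
m = (374·7 − 42·39)/812 = 35/29; c = (368·39 − 42·374)/812 = -339/203.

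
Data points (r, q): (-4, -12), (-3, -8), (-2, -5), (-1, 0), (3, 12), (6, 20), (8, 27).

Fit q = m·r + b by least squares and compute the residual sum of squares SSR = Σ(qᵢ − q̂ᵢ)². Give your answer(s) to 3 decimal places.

SSR = 4.494

Entries of XᵀX: Σr·r = 139, Σr = 7, Σ1 = 7.
Right-hand side: Σr·q = 454, Σq = 34.
Δ = 139·7 − 7² = 924.
m = (454·7 − 7·34)/924 = 35/11; b = (139·34 − 7·454)/924 = 129/77.
Residuals: -73/77, -10/77, -24/77, 116/77, 60/77, -59/77, -10/77; SSR = 346/77.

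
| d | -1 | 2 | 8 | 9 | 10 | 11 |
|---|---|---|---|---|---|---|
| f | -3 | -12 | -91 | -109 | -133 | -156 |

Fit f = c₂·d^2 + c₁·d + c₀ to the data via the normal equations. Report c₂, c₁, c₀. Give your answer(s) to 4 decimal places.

c₂ = -1.0483, c₁ = -2.3500, c₀ = -3.9059

Sums needed: Σd^2·d^2 = 35315, Σd^2·d = 3579, Σd^2 = 371, Σd·d = 371, Σd = 39, Σ1 = 6.
Right-hand side: Σd^2·f = -46880, Σd·f = -4776, Σf = -504.
AᵀA·[c₂, c₁, c₀]ᵀ = Aᵀf becomes [[35315, 3579, 371]; [3579, 371, 39]; [371, 39, 6]]·[c₂, c₁, c₀]ᵀ = [-46880, -4776, -504]ᵀ.
Inverting the 3×3 Gram matrix, [c₂, c₁, c₀]ᵀ = [-14307/13648, -32073/13648, -13327/3412]ᵀ.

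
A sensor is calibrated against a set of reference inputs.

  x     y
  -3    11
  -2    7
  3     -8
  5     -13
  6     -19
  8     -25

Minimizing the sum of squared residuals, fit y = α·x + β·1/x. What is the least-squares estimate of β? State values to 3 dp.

From the data, Σx·x = 147, Σx·1/x = 6, Σ1/x·1/x = 889/1600.
Moment sums: Σx·y = -450, Σ1/x·y = -749/40.
Normal equations: [[147, 6]; [6, 889/1600]]·[α, β]ᵀ = [-450, -749/40]ᵀ.
Eliminating β: (889/1600)·(row 1) − 6·(row 2) gives (73083/1600)·α = (889/1600)·(-450) − 6·(-749/40) = -22029/160, so α = -73430/24361.
Then β = ((-749/40) − 6·(-73430/24361))/(889/1600) = -28040/24361.

β = -1.151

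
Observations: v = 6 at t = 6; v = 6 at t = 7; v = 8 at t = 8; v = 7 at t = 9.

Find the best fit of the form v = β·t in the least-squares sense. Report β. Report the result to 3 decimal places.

Entries of XᵀX: Σt·t = 230.
And Σt·v = 205.
So XᵀX·[β]ᵀ = Xᵀv: [[230]]·[β]ᵀ = [205]ᵀ.
Hence β = 205 / 230 ≈ 0.891304.

β = 0.891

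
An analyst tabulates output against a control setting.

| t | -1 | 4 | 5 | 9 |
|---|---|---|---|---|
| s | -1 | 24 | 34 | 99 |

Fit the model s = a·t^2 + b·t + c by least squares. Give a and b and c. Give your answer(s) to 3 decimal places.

Entries of AᵀA: Σt^2·t^2 = 7443, Σt^2·t = 917, Σt^2 = 123, Σt·t = 123, Σt = 17, Σ1 = 4.
Moment sums: Σt^2·s = 9252, Σt·s = 1158, Σs = 156.
So AᵀA·[a, b, c]ᵀ = Aᵀs: [[7443, 917, 123]; [917, 123, 17]; [123, 17, 4]]·[a, b, c]ᵀ = [9252, 1158, 156]ᵀ.
Row-reducing yields a = 2475/2428, b = 4455/2428, c = -87/607.

a = 1.019, b = 1.835, c = -0.143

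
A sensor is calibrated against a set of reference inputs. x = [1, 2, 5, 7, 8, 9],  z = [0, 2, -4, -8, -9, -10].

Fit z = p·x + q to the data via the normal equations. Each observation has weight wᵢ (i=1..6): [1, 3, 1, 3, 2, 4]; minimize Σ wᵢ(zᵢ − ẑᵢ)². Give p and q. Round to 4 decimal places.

p = -1.6066, q = 4.0402

Setting ∂/∂p … = 0 gives: 637·p + 85·q = -680;  85·p + 14·q = -80.
Eliminating q: 14·(row 1) − 85·(row 2) gives 1693·p = 14·(-680) − 85·(-80) = -2720, so p = -2720/1693.
Then q = ((-80) − 85·(-2720/1693))/14 = 6840/1693.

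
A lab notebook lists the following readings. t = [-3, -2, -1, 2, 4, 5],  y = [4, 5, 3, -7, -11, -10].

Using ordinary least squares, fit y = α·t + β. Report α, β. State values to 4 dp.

α = -2.1824, β = -0.8480

Compute the Gram sums: Σt·t = 59, Σt = 5, Σ1 = 6.
And Σt·y = -133, Σy = -16.
Normal equations: [[59, 5]; [5, 6]]·[α, β]ᵀ = [-133, -16]ᵀ.
det = 59·6 − 5² = 329.
α = ((-133)·6 − 5·(-16))/329 = -718/329; β = (59·(-16) − 5·(-133))/329 = -279/329.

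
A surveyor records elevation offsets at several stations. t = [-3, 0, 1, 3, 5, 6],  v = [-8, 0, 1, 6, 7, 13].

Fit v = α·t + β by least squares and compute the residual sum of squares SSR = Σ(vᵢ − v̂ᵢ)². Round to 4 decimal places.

From the data, Σt·t = 80, Σt = 12, Σ1 = 6.
Moment sums: Σt·v = 156, Σv = 19.
So AᵀA·[α, β]ᵀ = Aᵀv: [[80, 12]; [12, 6]]·[α, β]ᵀ = [156, 19]ᵀ.
Eliminating β: 6·(row 1) − 12·(row 2) gives 336·α = 6·156 − 12·19 = 708, so α = 59/28.
Then β = (19 − 12·(59/28))/6 = -22/21.
Residuals: -53/84, 22/21, -5/84, 61/84, -209/84, 59/42; SSR = 214/21.

SSR = 10.1905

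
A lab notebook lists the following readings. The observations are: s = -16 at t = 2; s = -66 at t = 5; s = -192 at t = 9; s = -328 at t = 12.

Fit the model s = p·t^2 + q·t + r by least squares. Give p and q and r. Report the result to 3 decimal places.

p = -2.048, q = -2.575, r = -2.453

From the data, Σt^2·t^2 = 27938, Σt^2·t = 2590, Σt^2 = 254, Σt·t = 254, Σt = 28, Σ1 = 4.
And Σt^2·s = -64498, Σt·s = -6026, Σs = -602.
So MᵀM·[p, q, r]ᵀ = Mᵀs: [[27938, 2590, 254]; [2590, 254, 28]; [254, 28, 4]]·[p, q, r]ᵀ = [-64498, -6026, -602]ᵀ.
Inverting the 3×3 Gram matrix, [p, q, r]ᵀ = [-43/21, -224/87, -498/203]ᵀ.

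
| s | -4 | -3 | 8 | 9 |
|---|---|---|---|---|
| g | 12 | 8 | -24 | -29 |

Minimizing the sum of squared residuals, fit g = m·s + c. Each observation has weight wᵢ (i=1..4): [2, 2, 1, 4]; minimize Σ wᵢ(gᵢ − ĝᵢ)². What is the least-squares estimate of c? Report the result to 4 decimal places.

c = -0.7890

Compute the Gram sums: Σwᵢ·s·s = 438, Σwᵢ·s = 30, Σwᵢ·1 = 9.
Moment sums: Σwᵢ·s·g = -1380, Σwᵢ·g = -100.
So AᵀWA·[m, c]ᵀ = AᵀWg: [[438, 30]; [30, 9]]·[m, c]ᵀ = [-1380, -100]ᵀ.
Eliminating c: 9·(row 1) − 30·(row 2) gives 3042·m = 9·(-1380) − 30·(-100) = -9420, so m = -1570/507.
Then c = ((-100) − 30·(-1570/507))/9 = -400/507.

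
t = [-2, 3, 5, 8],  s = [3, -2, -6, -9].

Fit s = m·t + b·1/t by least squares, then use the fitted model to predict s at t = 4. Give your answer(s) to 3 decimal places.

Entries of XᵀX: Σt·t = 102, Σt·1/t = 4, Σ1/t·1/t = 6001/14400.
Right-hand side: Σt·s = -114, Σ1/t·s = -539/120.
Determinant 102·(6001/14400) − 4² = 63617/2400.
m = ((-114)·(6001/14400) − 4·(-539/120))/(63617/2400) = -70899/63617; b = (102·(-539/120) − 4·(-114))/(63617/2400) = -5160/63617.
At t = 4: ŝ = (-70899/63617)·(4) + (-5160/63617)·(1/4) = -284886/63617.

ŝ = -4.478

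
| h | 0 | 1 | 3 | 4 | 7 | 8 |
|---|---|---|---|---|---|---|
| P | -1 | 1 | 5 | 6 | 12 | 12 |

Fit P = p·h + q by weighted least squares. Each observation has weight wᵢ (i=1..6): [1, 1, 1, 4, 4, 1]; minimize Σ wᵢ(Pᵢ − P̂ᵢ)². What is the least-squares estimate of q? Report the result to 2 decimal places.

q = -0.85

From the data, Σwᵢ·h·h = 334, Σwᵢ·h = 56, Σwᵢ·1 = 12.
Right-hand side: Σwᵢ·h·P = 544, Σwᵢ·P = 89.
So XᵀWX·[p, q]ᵀ = XᵀWP: [[334, 56]; [56, 12]]·[p, q]ᵀ = [544, 89]ᵀ.
det = 334·12 − 56² = 872.
p = (544·12 − 56·89)/872 = 193/109; q = (334·89 − 56·544)/872 = -369/436.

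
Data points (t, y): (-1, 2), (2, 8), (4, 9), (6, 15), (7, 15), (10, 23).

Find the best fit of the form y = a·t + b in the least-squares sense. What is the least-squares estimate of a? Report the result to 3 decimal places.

a = 1.845

XᵀX·[a, b]ᵀ = Xᵀy reads: 206·a + 28·b = 475;  28·a + 6·b = 72.
det = 206·6 − 28² = 452.
a = (475·6 − 28·72)/452 = 417/226; b = (206·72 − 28·475)/452 = 383/113.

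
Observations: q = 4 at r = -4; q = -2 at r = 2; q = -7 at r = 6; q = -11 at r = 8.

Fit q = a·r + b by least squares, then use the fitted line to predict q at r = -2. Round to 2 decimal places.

q̂ = 2.07

Forming MᵀM = [[120, 12]; [12, 4]] and Mᵀq = [-150, -16]ᵀ gives MᵀM·[a, b]ᵀ = Mᵀq.
det = 120·4 − 12² = 336.
a = ((-150)·4 − 12·(-16))/336 = -17/14; b = (120·(-16) − 12·(-150))/336 = -5/14.
At r = -2: q̂ = (-17/14)·(-2) + (-5/14)·(1) = 29/14.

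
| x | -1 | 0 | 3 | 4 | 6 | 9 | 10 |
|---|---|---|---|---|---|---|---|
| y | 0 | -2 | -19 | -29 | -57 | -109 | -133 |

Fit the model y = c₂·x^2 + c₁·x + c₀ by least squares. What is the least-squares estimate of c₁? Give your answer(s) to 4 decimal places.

c₁ = -2.8323

Setting ∂/∂c₂ … = 0 gives: 18195·c₂ + 2035·c₁ + 243·c₀ = -24816;  2035·c₂ + 243·c₁ + 31·c₀ = -2826;  243·c₂ + 31·c₁ + 7·c₀ = -349.
Inverting the 3×3 Gram matrix, [c₂, c₁, c₀]ᵀ = [-201073/196532, -556641/196532, -176647/98266]ᵀ.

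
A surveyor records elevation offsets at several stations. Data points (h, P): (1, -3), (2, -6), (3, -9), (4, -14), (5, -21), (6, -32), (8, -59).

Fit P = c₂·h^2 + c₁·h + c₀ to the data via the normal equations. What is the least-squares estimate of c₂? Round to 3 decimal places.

c₂ = -1.109

From the data, Σh^2·h^2 = 6371, Σh^2·h = 953, Σh^2 = 155, Σh·h = 155, Σh = 29, Σ1 = 7.
And Σh^2·P = -5785, Σh·P = -867, ΣP = -144.
Normal equations: [[6371, 953, 155]; [953, 155, 29]; [155, 29, 7]]·[c₂, c₁, c₀]ᵀ = [-5785, -867, -144]ᵀ.
Inverting the 3×3 Gram matrix, [c₂, c₁, c₀]ᵀ = [-11269/10164, 21643/10164, -586/121]ᵀ.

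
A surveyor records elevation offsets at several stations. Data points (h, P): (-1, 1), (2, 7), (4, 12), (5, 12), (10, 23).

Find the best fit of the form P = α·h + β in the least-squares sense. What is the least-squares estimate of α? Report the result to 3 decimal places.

Setting ∂/∂α … = 0 gives: 146·α + 20·β = 351;  20·α + 5·β = 55.
det = 146·5 − 20² = 330.
α = (351·5 − 20·55)/330 = 131/66; β = (146·55 − 20·351)/330 = 101/33.

α = 1.985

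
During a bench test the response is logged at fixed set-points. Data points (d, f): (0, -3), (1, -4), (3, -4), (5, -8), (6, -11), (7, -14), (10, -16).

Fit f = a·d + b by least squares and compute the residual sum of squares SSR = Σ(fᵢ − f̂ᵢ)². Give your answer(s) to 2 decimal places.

Normal-equation sums: Σd·d = 220, Σd = 32, Σ1 = 7.
For Xᵀf: Σd·f = -380, Σf = -60.
So XᵀX·[a, b]ᵀ = Xᵀf: [[220, 32]; [32, 7]]·[a, b]ᵀ = [-380, -60]ᵀ.
Eliminating b: 7·(row 1) − 32·(row 2) gives 516·a = 7·(-380) − 32·(-60) = -740, so a = -185/129.
Then b = ((-60) − 32·(-185/129))/7 = -260/129.
Residuals: -127/129, -71/129, 299/129, 51/43, -49/129, -251/129, 46/129; SSR = 1562/129.

SSR = 12.11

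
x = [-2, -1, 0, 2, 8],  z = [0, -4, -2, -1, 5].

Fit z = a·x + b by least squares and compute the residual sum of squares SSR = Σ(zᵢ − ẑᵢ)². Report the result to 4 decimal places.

SSR = 13.4430

The normal system MᵀM·[a, b]ᵀ = Mᵀz is [[73, 7]; [7, 5]]·[a, b]ᵀ = [42, -2]ᵀ.
Eliminating b: 5·(row 1) − 7·(row 2) gives 316·a = 5·42 − 7·(-2) = 224, so a = 56/79.
Then b = ((-2) − 7·(56/79))/5 = -110/79.
Residuals: 222/79, -150/79, -48/79, -81/79, 57/79; SSR = 1062/79.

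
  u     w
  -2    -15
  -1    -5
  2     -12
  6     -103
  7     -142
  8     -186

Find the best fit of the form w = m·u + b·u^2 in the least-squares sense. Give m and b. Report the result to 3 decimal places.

m = 1.051, b = -3.042

Sums needed: Σu·u = 158, Σu·u^2 = 1070, Σu^2·u^2 = 7826.
Moment sums: Σu·w = -3089, Σu^2·w = -22683.
Normal equations: [[158, 1070]; [1070, 7826]]·[m, b]ᵀ = [-3089, -22683]ᵀ.
Determinant 158·7826 − 1070² = 91608.
m = ((-3089)·7826 − 1070·(-22683))/91608 = 12037/11451; b = (158·(-22683) − 1070·(-3089))/91608 = -69671/22902.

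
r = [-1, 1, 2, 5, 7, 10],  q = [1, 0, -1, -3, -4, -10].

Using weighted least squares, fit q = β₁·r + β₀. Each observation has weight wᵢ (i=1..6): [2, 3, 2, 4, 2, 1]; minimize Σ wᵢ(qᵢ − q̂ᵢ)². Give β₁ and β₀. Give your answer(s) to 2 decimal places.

Forming XᵀWX = [[311, 49]; [49, 14]] and XᵀWq = [-222, -30]ᵀ gives XᵀWX·[β₁, β₀]ᵀ = XᵀWq.
Eliminating β₀: 14·(row 1) − 49·(row 2) gives 1953·β₁ = 14·(-222) − 49·(-30) = -1638, so β₁ = -26/31.
Then β₀ = ((-30) − 49·(-26/31))/14 = 172/217.

β₁ = -0.84, β₀ = 0.79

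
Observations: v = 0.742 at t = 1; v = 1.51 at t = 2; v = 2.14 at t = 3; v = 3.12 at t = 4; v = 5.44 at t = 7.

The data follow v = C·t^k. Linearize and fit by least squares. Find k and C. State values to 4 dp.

Let Y = ln v. Fitting Y = k·ln t + ln C by least squares:
AᵀA = [[7.3958, 5.1240]; [5.1240, 5]], rhs = [5.9948, 3.7061]ᵀ  (here Σln t = 5.1240, Σ(ln t)² = 7.3958, Σln v = 3.7061, Σln t·ln v = 5.9948).
Solving (det = 10.7239): k = 1.02425, ln C = -0.30842, so C = exp(-0.30842) = 0.73461.

k = 1.0243, C = 0.7346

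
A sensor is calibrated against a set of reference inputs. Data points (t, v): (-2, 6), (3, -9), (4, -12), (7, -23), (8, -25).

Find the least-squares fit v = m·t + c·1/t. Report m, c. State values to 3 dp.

m = -3.200, c = 1.283

Setting ∂/∂m … = 0 gives: 142·m + 5·c = -448;  5·m + (12973/28224)·c = -863/56.
(Σt·t = 142, Σt·1/t = 5, Σ1/t·1/t = 12973/28224, Σt·v = -448, Σ1/t·v = -863/56.)
Determinant 142·(12973/28224) − 5² = 568283/14112.
m = ((-448)·(12973/28224) − 5·(-863/56))/(568283/14112) = -1818572/568283; c = (142·(-863/56) − 5·(-448))/(568283/14112) = 729288/568283.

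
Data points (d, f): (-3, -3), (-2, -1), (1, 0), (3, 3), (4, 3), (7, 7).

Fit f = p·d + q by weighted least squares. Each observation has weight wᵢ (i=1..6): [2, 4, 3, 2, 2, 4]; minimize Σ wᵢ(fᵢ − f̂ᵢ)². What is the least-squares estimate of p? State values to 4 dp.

XᵀWX·[p, q]ᵀ = XᵀWf reads: 283·p + 31·q = 264;  31·p + 17·q = 30.
(Σwᵢ·d·d = 283, Σwᵢ·d = 31, Σwᵢ·1 = 17, Σwᵢ·d·f = 264, Σwᵢ·f = 30.)
Eliminating q: 17·(row 1) − 31·(row 2) gives 3850·p = 17·264 − 31·30 = 3558, so p = 1779/1925.
Then q = (30 − 31·(1779/1925))/17 = 153/1925.

p = 0.9242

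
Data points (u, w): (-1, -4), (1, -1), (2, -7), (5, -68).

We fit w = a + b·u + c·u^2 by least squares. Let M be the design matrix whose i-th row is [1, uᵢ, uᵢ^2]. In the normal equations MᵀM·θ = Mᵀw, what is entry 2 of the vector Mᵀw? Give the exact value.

Entry 2 ↔ basis u, so (Mᵀw)_{2} = Σᵢ (u)·wᵢ = (-1)·(-4) + (1)·(-1) + (2)·(-7) + (5)·(-68) = -351.

-351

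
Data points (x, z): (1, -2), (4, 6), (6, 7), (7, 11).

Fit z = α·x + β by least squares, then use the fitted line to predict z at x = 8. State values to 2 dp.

Entries of AᵀA: Σx·x = 102, Σx = 18, Σ1 = 4.
And Σx·z = 141, Σz = 22.
Eliminating β: 4·(row 1) − 18·(row 2) gives 84·α = 4·141 − 18·22 = 168, so α = 2.
Then β = (22 − 18·2)/4 = -7/2.
At x = 8: ẑ = (2)·(8) + (-7/2)·(1) = 25/2.

ẑ = 12.50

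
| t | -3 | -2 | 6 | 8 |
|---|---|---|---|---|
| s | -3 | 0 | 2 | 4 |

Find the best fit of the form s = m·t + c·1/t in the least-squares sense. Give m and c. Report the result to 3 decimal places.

Compute the Gram sums: Σt·t = 113, Σt·1/t = 4, Σ1/t·1/t = 233/576.
And Σt·s = 53, Σ1/t·s = 11/6.
So AᵀA·[m, c]ᵀ = Aᵀs: [[113, 4]; [4, 233/576]]·[m, c]ᵀ = [53, 11/6]ᵀ.
Eliminating c: (233/576)·(row 1) − 4·(row 2) gives (17113/576)·m = (233/576)·53 − 4·(11/6) = 8125/576, so m = 8125/17113.
Then c = ((11/6) − 4·(8125/17113))/(233/576) = -2784/17113.

m = 0.475, c = -0.163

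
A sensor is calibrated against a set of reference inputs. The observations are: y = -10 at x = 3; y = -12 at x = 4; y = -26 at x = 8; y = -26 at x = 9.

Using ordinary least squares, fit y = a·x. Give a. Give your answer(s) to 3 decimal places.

a = -3.059

MᵀM·[a]ᵀ = Mᵀy reads: 170·a = -520.
(Σx·x = 170, Σx·y = -520.)
Hence a = -520 / 170 ≈ -3.05882.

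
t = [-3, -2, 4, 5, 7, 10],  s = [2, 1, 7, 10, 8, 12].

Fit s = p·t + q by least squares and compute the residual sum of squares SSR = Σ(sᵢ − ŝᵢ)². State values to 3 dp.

SSR = 8.569

Compute the Gram sums: Σt·t = 203, Σt = 21, Σ1 = 6.
Moment sums: Σt·s = 246, Σs = 40.
Determinant 203·6 − 21² = 777.
p = (246·6 − 21·40)/777 = 212/259; q = (203·40 − 21·246)/777 = 422/111.
Residuals: 508/777, -905/777, -59/777, 1636/777, -170/111, 10/777; SSR = 6658/777.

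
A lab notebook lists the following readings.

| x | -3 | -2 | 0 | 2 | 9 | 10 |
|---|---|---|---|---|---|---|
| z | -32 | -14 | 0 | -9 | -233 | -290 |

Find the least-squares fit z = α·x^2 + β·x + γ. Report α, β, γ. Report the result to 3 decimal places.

α = -3.049, β = 1.476, γ = 0.332

Entries of AᵀA: Σx^2·x^2 = 16674, Σx^2·x = 1702, Σx^2 = 198, Σx·x = 198, Σx = 16, Σ1 = 6.
Moment sums: Σx^2·z = -48253, Σx·z = -4891, Σz = -578.
Solving the 3×3 system (Gaussian elimination) gives α = -449972/147603, β = 145263/98402, γ = 48935/147603.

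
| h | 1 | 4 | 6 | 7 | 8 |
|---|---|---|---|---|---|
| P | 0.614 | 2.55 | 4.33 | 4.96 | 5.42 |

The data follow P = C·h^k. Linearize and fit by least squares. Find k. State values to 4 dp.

k = 1.0663

With ln Pᵢ as the transformed response and ln hᵢ as the regressor:
Σln h = 7.2034, Σ(ln h)² = 13.2429, Σln P = 5.2054, Σln h·ln P = 10.5543.
Normal system: [[13.2429, 7.2034]; [7.2034, 5]]·[k, ln C]ᵀ = [10.5543, 5.2054]ᵀ.
Slope k = (n·Σln h·ln P − Σln h·Σln P)/(n·Σ(ln h)² − (Σln h)²) = (5·10.5543 − 7.2034·5.2054)/14.3252 = 1.06629; ln C = (Σln P − k·Σln h)/n = -0.49510.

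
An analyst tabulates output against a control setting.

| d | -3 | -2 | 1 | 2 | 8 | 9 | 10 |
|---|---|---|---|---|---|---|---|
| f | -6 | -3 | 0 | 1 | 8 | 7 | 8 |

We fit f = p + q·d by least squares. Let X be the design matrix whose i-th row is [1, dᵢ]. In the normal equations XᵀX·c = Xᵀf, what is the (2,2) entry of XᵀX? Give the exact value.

Row 2 ↔ basis d, column 2 ↔ basis d, so (XᵀX)_{2,2} = Σᵢ (d)·(d) = (-3)·(-3) + (-2)·(-2) + (1)·(1) + (2)·(2) + (8)·(8) + (9)·(9) + (10)·(10) = 263.

263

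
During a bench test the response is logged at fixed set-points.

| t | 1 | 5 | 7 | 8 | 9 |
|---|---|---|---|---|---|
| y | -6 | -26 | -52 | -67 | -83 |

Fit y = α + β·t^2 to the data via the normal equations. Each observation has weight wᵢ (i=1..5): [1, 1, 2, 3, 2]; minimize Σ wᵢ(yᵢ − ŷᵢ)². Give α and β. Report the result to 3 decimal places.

MᵀWM·[α, β]ᵀ = MᵀWy reads: 9·α + 478·β = -503;  478·α + 30838·β = -32062.
Δ = 9·30838 − 478² = 49058.
α = ((-503)·30838 − 478·(-32062))/49058 = -92939/24529; β = (9·(-32062) − 478·(-503))/49058 = -24062/24529.

α = -3.789, β = -0.981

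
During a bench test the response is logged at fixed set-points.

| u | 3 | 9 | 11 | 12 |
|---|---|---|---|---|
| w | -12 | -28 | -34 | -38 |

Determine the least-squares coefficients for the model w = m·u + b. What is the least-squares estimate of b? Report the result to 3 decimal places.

b = -3.231

Forming XᵀX = [[355, 35]; [35, 4]] and Xᵀw = [-1118, -112]ᵀ gives XᵀX·[m, b]ᵀ = Xᵀw.
Determinant 355·4 − 35² = 195.
m = ((-1118)·4 − 35·(-112))/195 = -184/65; b = (355·(-112) − 35·(-1118))/195 = -42/13.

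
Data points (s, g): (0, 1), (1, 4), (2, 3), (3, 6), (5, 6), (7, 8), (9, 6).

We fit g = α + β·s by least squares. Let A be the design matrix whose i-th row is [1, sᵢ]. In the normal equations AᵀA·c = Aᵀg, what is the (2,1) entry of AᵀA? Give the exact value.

27

Row 2 ↔ basis s, column 1 ↔ basis 1, so (AᵀA)_{2,1} = Σᵢ s = (0)·(1) + (1)·(1) + (2)·(1) + (3)·(1) + (5)·(1) + (7)·(1) + (9)·(1) = 27.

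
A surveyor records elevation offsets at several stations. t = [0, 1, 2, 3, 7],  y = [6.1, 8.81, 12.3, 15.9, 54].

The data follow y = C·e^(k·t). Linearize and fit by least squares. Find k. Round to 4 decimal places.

Taking logs, ln y = k·t + ln C, so regress ln y on t.
Sums: Σt = 13.0000, Σ(t)² = 63.0000, Σln y = 13.2491, Σt·ln y = 43.4169.
Normal system: [[63.0000, 13.0000]; [13.0000, 5]]·[k, ln C]ᵀ = [43.4169, 13.2491]ᵀ.
Solving (det = 146.0000): k = 0.30717, ln C = 1.85118.

k = 0.3072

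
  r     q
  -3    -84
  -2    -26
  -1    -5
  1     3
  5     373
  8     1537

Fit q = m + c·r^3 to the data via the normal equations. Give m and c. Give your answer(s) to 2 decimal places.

m = -1.87, c = 3.01

The normal equations are: 6·m + 602·c = 1798;  602·m + 278564·c = 836053.
Determinant 6·278564 − 602² = 1308980.
m = (1798·278564 − 602·836053)/1308980 = -1222917/654490; c = (6·836053 − 602·1798)/1308980 = 1966961/654490.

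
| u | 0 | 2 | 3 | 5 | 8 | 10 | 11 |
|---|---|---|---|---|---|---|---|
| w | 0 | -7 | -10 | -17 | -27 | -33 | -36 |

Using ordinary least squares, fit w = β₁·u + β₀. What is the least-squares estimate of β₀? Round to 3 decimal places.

Forming XᵀX = [[323, 39]; [39, 7]] and Xᵀw = [-1071, -130]ᵀ gives XᵀX·[β₁, β₀]ᵀ = Xᵀw.
Eliminating β₀: 7·(row 1) − 39·(row 2) gives 740·β₁ = 7·(-1071) − 39·(-130) = -2427, so β₁ = -2427/740.
Then β₀ = ((-130) − 39·(-2427/740))/7 = -221/740.

β₀ = -0.299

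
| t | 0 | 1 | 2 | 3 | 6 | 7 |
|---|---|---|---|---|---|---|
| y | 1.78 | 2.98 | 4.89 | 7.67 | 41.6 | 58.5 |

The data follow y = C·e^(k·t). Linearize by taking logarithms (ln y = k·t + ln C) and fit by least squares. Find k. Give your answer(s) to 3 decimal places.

With ln yᵢ as the transformed response and tᵢ as the regressor:
Over the data: Σt = 19.0000, Σ(t)² = 99.0000, Σln y = 13.0902, Σt·ln y = 61.2300.
Normal system: [[99.0000, 19.0000]; [19.0000, 6]]·[k, ln C]ᵀ = [61.2300, 13.0902]ᵀ.
Δ = 99.0000·6 − (19.0000)² = 233.0000; k = (61.2300·6 − 19.0000·13.0902)/233.0000 = 0.50930, ln C = (99.0000·13.0902 − 19.0000·61.2300)/233.0000 = 0.56891.

k = 0.509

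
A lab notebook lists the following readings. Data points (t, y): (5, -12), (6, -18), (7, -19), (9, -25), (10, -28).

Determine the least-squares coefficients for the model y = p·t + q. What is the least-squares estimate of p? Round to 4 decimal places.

Sums needed: Σt·t = 291, Σt = 37, Σ1 = 5.
Right-hand side: Σt·y = -806, Σy = -102.
AᵀA·[p, q]ᵀ = Aᵀy becomes [[291, 37]; [37, 5]]·[p, q]ᵀ = [-806, -102]ᵀ.
Eliminating q: 5·(row 1) − 37·(row 2) gives 86·p = 5·(-806) − 37·(-102) = -256, so p = -128/43.
Then q = ((-102) − 37·(-128/43))/5 = 70/43.

p = -2.9767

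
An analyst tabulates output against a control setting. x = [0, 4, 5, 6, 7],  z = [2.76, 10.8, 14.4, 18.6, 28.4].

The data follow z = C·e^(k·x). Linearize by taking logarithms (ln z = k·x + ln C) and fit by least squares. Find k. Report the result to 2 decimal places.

k = 0.33

Linearized form: ln z = k·x + ln C. From the 5 transformed points,
Σx = 22.0000, Σ(x)² = 126.0000, Σln z = 12.3316, Σx·ln z = 63.8180.
Equations: 126.0000·k + 22.0000·ln C = 63.8180;  22.0000·k + 5·ln C = 12.3316.
Solving (det = 146.0000): k = 0.32737, ln C = 1.02589.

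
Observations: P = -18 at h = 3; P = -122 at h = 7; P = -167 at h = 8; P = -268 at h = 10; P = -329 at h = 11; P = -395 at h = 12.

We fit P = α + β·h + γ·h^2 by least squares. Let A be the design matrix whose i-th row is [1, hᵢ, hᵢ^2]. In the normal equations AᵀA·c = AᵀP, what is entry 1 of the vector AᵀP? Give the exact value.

Entry 1 ↔ basis 1, so (AᵀP)_{1} = Σᵢ Pᵢ = (1)·(-18) + (1)·(-122) + (1)·(-167) + (1)·(-268) + (1)·(-329) + (1)·(-395) = -1299.

-1299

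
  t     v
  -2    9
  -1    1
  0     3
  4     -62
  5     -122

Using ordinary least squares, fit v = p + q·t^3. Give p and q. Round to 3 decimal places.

With design matrix M, MᵀM = [[5, 180]; [180, 19786]] and Mᵀv = [-171, -19291]ᵀ.
det = 5·19786 − 180² = 66530.
p = ((-171)·19786 − 180·(-19291))/66530 = 44487/33265; q = (5·(-19291) − 180·(-171))/66530 = -13135/13306.

p = 1.337, q = -0.987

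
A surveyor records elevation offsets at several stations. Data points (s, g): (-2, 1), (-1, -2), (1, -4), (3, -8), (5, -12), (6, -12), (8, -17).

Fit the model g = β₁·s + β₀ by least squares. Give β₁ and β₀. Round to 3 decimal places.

Normal-equation sums: Σs·s = 140, Σs = 20, Σ1 = 7.
Right-hand side: Σs·g = -296, Σg = -54.
So MᵀM·[β₁, β₀]ᵀ = Mᵀg: [[140, 20]; [20, 7]]·[β₁, β₀]ᵀ = [-296, -54]ᵀ.
Δ = 140·7 − 20² = 580.
β₁ = ((-296)·7 − 20·(-54))/580 = -248/145; β₀ = (140·(-54) − 20·(-296))/580 = -82/29.

β₁ = -1.710, β₀ = -2.828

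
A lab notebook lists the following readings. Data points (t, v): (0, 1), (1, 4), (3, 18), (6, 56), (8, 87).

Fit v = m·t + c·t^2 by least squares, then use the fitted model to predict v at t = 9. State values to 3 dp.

v̂ = 106.986

The normal system MᵀM·[m, c]ᵀ = Mᵀv is [[110, 756]; [756, 5474]]·[m, c]ᵀ = [1090, 7750]ᵀ.
Determinant 110·5474 − 756² = 30604.
m = (1090·5474 − 756·7750)/30604 = 3845/1093; c = (110·7750 − 756·1090)/30604 = 7115/7651.
At t = 9: v̂ = (3845/1093)·(9) + (7115/7651)·(81) = 818550/7651.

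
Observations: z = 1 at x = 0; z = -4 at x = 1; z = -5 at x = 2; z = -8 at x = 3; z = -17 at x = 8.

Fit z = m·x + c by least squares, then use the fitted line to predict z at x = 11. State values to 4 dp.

ẑ = -23.8454

The normal equations are: 78·m + 14·c = -174;  14·m + 5·c = -33.
Eliminating c: 5·(row 1) − 14·(row 2) gives 194·m = 5·(-174) − 14·(-33) = -408, so m = -204/97.
Then c = ((-33) − 14·(-204/97))/5 = -69/97.
At x = 11: ẑ = (-204/97)·(11) + (-69/97)·(1) = -2313/97.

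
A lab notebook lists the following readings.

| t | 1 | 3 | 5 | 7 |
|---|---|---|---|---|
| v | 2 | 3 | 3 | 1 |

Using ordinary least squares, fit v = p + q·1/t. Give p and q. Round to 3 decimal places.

p = 2.276, q = -0.061

Forming AᵀA = [[4, 176/105]; [176/105, 12916/11025]] and Aᵀv = [9, 131/35]ᵀ gives AᵀA·[p, q]ᵀ = Aᵀv.
Eliminating q: (12916/11025)·(row 1) − (176/105)·(row 2) gives (6896/3675)·p = (12916/11025)·9 − (176/105)·(131/35) = 15692/3675, so p = 3923/1724.
Then q = ((131/35) − (176/105)·(3923/1724))/(12916/11025) = -105/1724.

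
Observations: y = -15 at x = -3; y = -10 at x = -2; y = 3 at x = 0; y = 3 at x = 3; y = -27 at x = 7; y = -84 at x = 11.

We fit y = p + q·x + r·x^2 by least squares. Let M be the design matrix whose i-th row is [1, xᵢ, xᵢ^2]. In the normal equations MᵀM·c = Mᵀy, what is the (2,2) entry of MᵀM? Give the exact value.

Row 2 ↔ basis x, column 2 ↔ basis x, so (MᵀM)_{2,2} = Σᵢ (x)·(x) = (-3)·(-3) + (-2)·(-2) + (0)·(0) + (3)·(3) + (7)·(7) + (11)·(11) = 192.

192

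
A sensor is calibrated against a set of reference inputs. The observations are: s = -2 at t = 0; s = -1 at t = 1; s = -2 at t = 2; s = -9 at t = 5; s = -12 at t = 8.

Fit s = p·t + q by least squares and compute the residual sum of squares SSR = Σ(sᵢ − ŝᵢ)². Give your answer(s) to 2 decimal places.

With design matrix X, XᵀX = [[94, 16]; [16, 5]] and Xᵀs = [-146, -26]ᵀ.
Eliminating q: 5·(row 1) − 16·(row 2) gives 214·p = 5·(-146) − 16·(-26) = -314, so p = -157/107.
Then q = ((-26) − 16·(-157/107))/5 = -54/107.
Residuals: -160/107, 104/107, 154/107, -124/107, 26/107; SSR = 712/107.

SSR = 6.65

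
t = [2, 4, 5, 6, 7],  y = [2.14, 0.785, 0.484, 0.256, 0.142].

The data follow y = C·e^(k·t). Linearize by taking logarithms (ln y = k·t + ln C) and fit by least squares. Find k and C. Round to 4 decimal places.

k = -0.5413, C = 6.6452

Taking logs, ln y = k·t + ln C, so regress ln y on t.
Σt = 24.0000, Σ(t)² = 130.0000, Σln y = -3.5214, Σt·ln y = -24.9140.
Equations: 130.0000·k + 24.0000·ln C = -24.9140;  24.0000·k + 5·ln C = -3.5214.
Δ = 130.0000·5 − (24.0000)² = 74.0000; k = (-24.9140·5 − 24.0000·-3.5214)/74.0000 = -0.54129, ln C = (130.0000·-3.5214 − 24.0000·-24.9140)/74.0000 = 1.89390, so C = exp(1.89390) = 6.64521.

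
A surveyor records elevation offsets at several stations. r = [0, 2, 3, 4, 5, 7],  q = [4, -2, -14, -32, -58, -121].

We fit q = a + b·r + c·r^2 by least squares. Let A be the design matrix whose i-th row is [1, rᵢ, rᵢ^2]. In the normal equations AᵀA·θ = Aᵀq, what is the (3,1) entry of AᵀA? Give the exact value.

Row 3 ↔ basis r^2, column 1 ↔ basis 1, so (AᵀA)_{3,1} = Σᵢ r^2 = (0)·(1) + (4)·(1) + (9)·(1) + (16)·(1) + (25)·(1) + (49)·(1) = 103.

103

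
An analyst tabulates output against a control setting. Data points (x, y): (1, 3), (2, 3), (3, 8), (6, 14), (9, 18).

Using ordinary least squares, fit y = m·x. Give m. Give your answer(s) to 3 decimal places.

Compute the Gram sums: Σx·x = 131.
And Σx·y = 279.
Normal equations: [[131]]·[m]ᵀ = [279]ᵀ.
Hence m = 279 / 131 ≈ 2.12977.

m = 2.130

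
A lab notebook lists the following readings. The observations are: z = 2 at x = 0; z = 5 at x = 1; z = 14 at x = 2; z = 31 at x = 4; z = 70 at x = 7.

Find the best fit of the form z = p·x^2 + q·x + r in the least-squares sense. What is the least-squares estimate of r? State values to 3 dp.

r = 1.413

The normal system MᵀM·[p, q, r]ᵀ = Mᵀz is [[2674, 416, 70]; [416, 70, 14]; [70, 14, 5]]·[p, q, r]ᵀ = [3987, 647, 122]ᵀ.
Row-reducing yields p = 683/858, q = 3629/858, r = 202/143.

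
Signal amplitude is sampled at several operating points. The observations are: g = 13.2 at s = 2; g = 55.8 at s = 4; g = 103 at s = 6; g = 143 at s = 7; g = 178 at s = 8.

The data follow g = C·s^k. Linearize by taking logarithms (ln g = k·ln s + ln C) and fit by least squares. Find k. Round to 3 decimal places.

Linearized form: ln g = k·ln s + ln C. From the 5 transformed points,
Σln s = 7.8966, Σ(ln s)² = 13.7233, Σln g = 21.3813, Σln s·ln g = 36.1006.
Equations: 13.7233·k + 7.8966·ln C = 36.1006;  7.8966·k + 5·ln C = 21.3813.
Slope k = (n·Σln s·ln g − Σln s·Σln g)/(n·Σ(ln s)² − (Σln s)²) = (5·36.1006 − 7.8966·21.3813)/6.2610 = 1.86298; ln C = (Σln g − k·Σln s)/n = 1.33404.

k = 1.863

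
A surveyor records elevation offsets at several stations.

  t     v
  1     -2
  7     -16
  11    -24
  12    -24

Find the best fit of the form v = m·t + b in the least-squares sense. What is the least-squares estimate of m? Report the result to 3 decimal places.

The normal equations are: 315·m + 31·b = -666;  31·m + 4·b = -66.
Determinant 315·4 − 31² = 299.
m = ((-666)·4 − 31·(-66))/299 = -618/299; b = (315·(-66) − 31·(-666))/299 = -144/299.

m = -2.067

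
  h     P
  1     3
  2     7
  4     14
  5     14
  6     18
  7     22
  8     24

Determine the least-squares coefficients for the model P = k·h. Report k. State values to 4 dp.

k = 3.0615

Normal-equation sums: Σh·h = 195.
Moment sums: Σh·P = 597.
Hence k = 597 / 195 ≈ 3.06154.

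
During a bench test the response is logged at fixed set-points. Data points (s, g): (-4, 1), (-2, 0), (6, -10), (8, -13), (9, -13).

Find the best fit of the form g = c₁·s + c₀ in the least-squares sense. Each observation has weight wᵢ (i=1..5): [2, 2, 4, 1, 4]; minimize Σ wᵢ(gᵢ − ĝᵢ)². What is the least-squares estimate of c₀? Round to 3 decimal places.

c₀ = -3.022

Sums needed: Σwᵢ·s·s = 572, Σwᵢ·s = 56, Σwᵢ·1 = 13.
Moment sums: Σwᵢ·s·g = -820, Σwᵢ·g = -103.
Normal equations: [[572, 56]; [56, 13]]·[c₁, c₀]ᵀ = [-820, -103]ᵀ.
Eliminating c₀: 13·(row 1) − 56·(row 2) gives 4300·c₁ = 13·(-820) − 56·(-103) = -4892, so c₁ = -1223/1075.
Then c₀ = ((-103) − 56·(-1223/1075))/13 = -3249/1075.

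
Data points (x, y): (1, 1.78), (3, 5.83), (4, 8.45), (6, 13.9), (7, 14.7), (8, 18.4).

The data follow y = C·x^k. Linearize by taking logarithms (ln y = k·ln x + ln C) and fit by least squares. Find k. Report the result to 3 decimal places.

k = 1.120

Let Y = ln y. Fitting Y = k·ln x + ln C by least squares:
Σln x = 8.3020, Σ(ln x)² = 14.4498, Σln y = 12.7059, Σln x·ln y = 20.8975.
Equations: 14.4498·k + 8.3020·ln C = 20.8975;  8.3020·k + 6·ln C = 12.7059.
Solving (det = 17.7753): k = 1.11957, ln C = 0.56853.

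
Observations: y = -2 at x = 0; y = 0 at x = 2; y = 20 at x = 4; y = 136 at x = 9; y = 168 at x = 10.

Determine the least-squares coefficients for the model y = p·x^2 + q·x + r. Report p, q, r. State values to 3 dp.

Normal-equation sums: Σx^2·x^2 = 16833, Σx^2·x = 1801, Σx^2 = 201, Σx·x = 201, Σx = 25, Σ1 = 5.
Right-hand side: Σx^2·y = 28136, Σx·y = 2984, Σy = 322.
Inverting the 3×3 Gram matrix, [p, q, r]ᵀ = [9509/4937, -20677/9874, -25253/9874]ᵀ.

p = 1.926, q = -2.094, r = -2.558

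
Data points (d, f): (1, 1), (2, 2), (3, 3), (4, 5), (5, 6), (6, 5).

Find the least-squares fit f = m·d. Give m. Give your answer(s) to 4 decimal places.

Forming XᵀX = [[91]] and Xᵀf = [94]ᵀ gives XᵀX·[m]ᵀ = Xᵀf.
m = 94/91 = 1.03297.

m = 1.0330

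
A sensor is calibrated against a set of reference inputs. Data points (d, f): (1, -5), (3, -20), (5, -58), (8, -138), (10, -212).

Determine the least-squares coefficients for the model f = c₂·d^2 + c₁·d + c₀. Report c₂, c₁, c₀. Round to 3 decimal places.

c₂ = -2.006, c₁ = -1.056, c₀ = -1.040

Sums needed: Σd^2·d^2 = 14803, Σd^2·d = 1665, Σd^2 = 199, Σd·d = 199, Σd = 27, Σ1 = 5.
Right-hand side: Σd^2·f = -31667, Σd·f = -3579, Σf = -433.
Normal equations: [[14803, 1665, 199]; [1665, 199, 27]; [199, 27, 5]]·[c₂, c₁, c₀]ᵀ = [-31667, -3579, -433]ᵀ.
Solving the 3×3 system (Gaussian elimination) gives c₂ = -44124/21991, c₁ = -23226/21991, c₀ = -22865/21991.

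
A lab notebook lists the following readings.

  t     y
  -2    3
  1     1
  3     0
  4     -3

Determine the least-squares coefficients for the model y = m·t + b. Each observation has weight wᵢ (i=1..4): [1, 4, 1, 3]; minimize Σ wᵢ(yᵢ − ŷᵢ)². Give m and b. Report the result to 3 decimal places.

XᵀWX·[m, b]ᵀ = XᵀWy reads: 65·m + 17·b = -38;  17·m + 9·b = -2.
(Σwᵢ·t·t = 65, Σwᵢ·t = 17, Σwᵢ·1 = 9, Σwᵢ·t·y = -38, Σwᵢ·y = -2.)
Determinant 65·9 − 17² = 296.
m = ((-38)·9 − 17·(-2))/296 = -77/74; b = (65·(-2) − 17·(-38))/296 = 129/74.

m = -1.041, b = 1.743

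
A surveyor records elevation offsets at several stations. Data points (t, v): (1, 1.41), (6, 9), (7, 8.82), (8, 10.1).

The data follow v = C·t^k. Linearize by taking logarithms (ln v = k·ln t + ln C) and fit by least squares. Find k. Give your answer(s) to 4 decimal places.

k = 0.9638

Taking logs, ln v = k·ln t + ln C, so regress ln v on ln t.
XᵀX = [[11.3210, 5.8171]; [5.8171, 4]], rhs = [12.9820, 7.0304]ᵀ  (here Σln t = 5.8171, Σ(ln t)² = 11.3210, Σln v = 7.0304, Σln t·ln v = 12.9820).
Solving (det = 11.4454): k = 0.96383, ln C = 0.35592.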